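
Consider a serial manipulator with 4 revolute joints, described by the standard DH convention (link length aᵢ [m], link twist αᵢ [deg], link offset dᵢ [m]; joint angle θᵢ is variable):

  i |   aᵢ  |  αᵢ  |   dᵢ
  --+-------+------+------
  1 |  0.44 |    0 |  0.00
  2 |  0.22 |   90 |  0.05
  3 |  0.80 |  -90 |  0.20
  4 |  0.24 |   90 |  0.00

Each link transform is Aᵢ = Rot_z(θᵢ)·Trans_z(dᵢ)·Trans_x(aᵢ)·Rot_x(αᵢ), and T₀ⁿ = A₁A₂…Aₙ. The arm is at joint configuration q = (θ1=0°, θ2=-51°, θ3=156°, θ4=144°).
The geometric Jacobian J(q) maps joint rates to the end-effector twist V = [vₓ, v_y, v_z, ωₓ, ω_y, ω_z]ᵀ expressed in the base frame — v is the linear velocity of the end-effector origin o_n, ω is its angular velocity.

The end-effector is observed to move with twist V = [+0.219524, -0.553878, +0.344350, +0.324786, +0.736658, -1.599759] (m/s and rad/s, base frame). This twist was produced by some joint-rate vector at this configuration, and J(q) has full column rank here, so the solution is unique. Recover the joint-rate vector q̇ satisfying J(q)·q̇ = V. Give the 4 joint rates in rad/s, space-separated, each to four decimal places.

-0.9390 0.1660 -0.7160 0.9050

o_n = [0.1843, 0.2221, 0.2964]
J₁: ẑ×o_n = [-0.2221, 0.1843, 0.0000], ω = ẑ
J2: z=[0.0000, 0.0000, 1.0000] o=[0.4400, 0.0000, 0.0000] → [-0.2221, -0.2557, 0.0000, 0.0000, 0.0000, 1.0000]
J3: z=[-0.7771, -0.6293, 0.0000] o=[0.5785, -0.1710, 0.0500] → [-0.1551, 0.1915, -0.5535, -0.7771, -0.6293, 0.0000]
J4: z=[-0.2560, 0.3161, -0.9135] o=[-0.0369, 0.2711, 0.3754] → [-0.0698, -0.2223, -0.0574, -0.2560, 0.3161, -0.9135]
q̇ = J⁺·V = [-0.9390, 0.1660, -0.7160, 0.9050]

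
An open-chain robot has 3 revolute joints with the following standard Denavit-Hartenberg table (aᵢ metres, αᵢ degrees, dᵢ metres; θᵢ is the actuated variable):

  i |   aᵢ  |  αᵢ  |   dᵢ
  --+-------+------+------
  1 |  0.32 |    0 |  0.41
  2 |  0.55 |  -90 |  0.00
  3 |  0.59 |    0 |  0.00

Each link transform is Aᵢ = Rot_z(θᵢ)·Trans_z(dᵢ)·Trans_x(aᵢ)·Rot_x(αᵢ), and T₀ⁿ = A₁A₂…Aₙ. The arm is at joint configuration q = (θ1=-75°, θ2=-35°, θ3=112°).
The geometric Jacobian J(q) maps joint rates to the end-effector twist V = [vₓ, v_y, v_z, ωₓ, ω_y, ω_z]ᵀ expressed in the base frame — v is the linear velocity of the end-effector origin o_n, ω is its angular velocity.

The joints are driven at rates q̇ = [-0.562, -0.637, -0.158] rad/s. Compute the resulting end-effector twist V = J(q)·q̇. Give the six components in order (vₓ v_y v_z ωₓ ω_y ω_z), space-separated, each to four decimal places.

-0.5739 0.0071 -0.0349 -0.1485 0.0540 -1.1990

o_n = [-0.0297, -0.6182, -0.1370]
J₁: ẑ×o_n = [0.6182, -0.0297, 0.0000], ω = ẑ
J2: z=[0.0000, 0.0000, 1.0000] o=[0.0828, -0.3091, 0.4100] → [0.3091, -0.1125, 0.0000, 0.0000, 0.0000, 1.0000]
J3: z=[0.9397, -0.3420, 0.0000] o=[-0.1053, -0.8259, 0.4100] → [0.1871, 0.5140, 0.2210, 0.9397, -0.3420, 0.0000]
V = J·q̇ = [-0.5739, 0.0071, -0.0349, -0.1485, 0.0540, -1.1990]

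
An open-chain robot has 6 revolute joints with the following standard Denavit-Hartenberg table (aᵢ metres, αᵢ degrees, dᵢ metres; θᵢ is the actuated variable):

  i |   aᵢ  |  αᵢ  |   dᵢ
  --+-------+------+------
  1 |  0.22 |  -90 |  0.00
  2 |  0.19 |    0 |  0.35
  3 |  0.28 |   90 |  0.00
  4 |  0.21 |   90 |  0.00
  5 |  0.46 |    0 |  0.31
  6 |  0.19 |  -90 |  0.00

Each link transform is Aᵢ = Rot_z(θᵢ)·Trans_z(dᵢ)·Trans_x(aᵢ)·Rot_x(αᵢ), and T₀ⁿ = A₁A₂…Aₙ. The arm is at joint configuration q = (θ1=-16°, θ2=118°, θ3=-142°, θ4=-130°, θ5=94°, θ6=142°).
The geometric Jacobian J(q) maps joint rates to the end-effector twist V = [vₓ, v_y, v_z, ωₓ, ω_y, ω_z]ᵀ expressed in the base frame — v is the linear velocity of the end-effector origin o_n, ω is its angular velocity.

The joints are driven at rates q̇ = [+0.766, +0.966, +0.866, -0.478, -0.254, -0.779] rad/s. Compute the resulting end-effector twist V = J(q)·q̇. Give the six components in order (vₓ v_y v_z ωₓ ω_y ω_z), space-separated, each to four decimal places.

0.0512 0.1671 0.4645 1.2037 0.8699 0.6512

o_n = [0.1411, 0.4738, 0.1061]
J₁: ẑ×o_n = [-0.4738, 0.1411, 0.0000], ω = ẑ
J2: z=[0.2756, 0.9613, 0.0000] o=[0.2115, -0.0606, 0.0000] → [0.1020, -0.0292, 0.2150, 0.2756, 0.9613, 0.0000]
J3: z=[0.2756, 0.9613, 0.0000] o=[0.2222, 0.3004, -0.1678] → [0.2633, -0.0755, 0.1258, 0.2756, 0.9613, 0.0000]
J4: z=[-0.3910, 0.1121, 0.9135] o=[0.4681, 0.2299, -0.0539] → [-0.2049, -0.2362, -0.0587, -0.3910, 0.1121, 0.9135]
J5: z=[-0.4955, 0.8108, -0.3116] o=[0.3052, 0.1092, -0.1088] → [0.2878, 0.1576, -0.0476, -0.4955, 0.8108, -0.3116]
J6: z=[-0.4955, 0.8108, -0.3116] o=[-0.0029, 0.4305, 0.2222] → [-0.0806, -0.1024, -0.1382, -0.4955, 0.8108, -0.3116]
V = J·q̇ = [0.0512, 0.1671, 0.4645, 1.2037, 0.8699, 0.6512]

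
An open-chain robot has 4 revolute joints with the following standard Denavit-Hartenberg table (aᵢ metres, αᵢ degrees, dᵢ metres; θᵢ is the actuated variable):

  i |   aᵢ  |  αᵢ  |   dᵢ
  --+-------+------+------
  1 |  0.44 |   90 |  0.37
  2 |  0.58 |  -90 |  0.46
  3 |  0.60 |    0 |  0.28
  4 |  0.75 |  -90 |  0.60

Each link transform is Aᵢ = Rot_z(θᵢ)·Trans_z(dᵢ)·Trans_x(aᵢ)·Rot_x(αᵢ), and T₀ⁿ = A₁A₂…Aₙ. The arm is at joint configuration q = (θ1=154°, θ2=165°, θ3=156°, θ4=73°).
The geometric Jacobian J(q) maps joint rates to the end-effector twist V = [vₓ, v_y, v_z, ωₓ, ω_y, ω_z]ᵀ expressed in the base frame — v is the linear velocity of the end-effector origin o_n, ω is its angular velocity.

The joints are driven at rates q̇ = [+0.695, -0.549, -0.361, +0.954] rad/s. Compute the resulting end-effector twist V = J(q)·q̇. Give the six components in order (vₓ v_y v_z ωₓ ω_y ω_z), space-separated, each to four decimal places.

0.1987 -0.5002 -0.0093 -0.1027 -0.5607 0.1222

o_n = [-0.2475, 0.9907, -0.5991]
J₁: ẑ×o_n = [-0.9907, -0.2475, 0.0000], ω = ẑ
J2: z=[0.4384, 0.8988, 0.0000] o=[-0.3955, 0.1929, 0.3700] → [-0.8710, 0.4248, 0.2167, 0.4384, 0.8988, 0.0000]
J3: z=[0.2326, -0.1135, -0.9659] o=[0.3097, 0.3607, 0.5201] → [0.7355, 0.7986, 0.0833, 0.2326, -0.1135, -0.9659]
J4: z=[0.2326, -0.1135, -0.9659] o=[-0.2080, 0.3417, 0.1078] → [0.7071, 0.2026, 0.1465, 0.2326, -0.1135, -0.9659]
V = J·q̇ = [0.1987, -0.5002, -0.0093, -0.1027, -0.5607, 0.1222]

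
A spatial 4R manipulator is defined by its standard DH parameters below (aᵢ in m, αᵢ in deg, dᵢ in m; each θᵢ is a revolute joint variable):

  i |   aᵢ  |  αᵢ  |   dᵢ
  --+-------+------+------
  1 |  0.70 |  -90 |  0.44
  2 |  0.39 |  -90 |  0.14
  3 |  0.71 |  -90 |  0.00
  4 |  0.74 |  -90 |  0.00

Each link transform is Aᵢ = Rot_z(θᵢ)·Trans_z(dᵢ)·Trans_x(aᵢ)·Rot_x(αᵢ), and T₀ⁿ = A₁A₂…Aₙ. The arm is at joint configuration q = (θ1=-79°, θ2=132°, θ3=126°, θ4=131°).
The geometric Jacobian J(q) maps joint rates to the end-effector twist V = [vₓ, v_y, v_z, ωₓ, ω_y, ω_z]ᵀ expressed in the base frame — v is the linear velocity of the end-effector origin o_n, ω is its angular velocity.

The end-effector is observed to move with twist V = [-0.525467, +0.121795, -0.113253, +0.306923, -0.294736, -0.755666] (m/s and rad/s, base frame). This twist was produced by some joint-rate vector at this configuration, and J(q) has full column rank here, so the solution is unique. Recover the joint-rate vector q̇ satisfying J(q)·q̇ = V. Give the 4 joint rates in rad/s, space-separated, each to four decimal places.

o_n = [0.1389, -0.9330, -0.1255]
J₁: ẑ×o_n = [0.9330, 0.1389, -0.0000], ω = ẑ
J2: z=[0.9816, 0.1908, 0.0000] o=[0.1336, -0.6871, 0.4400] → [-0.1079, 0.5551, -0.2424, 0.9816, 0.1908, 0.0000]
J3: z=[-0.1418, 0.7295, 0.6691] o=[0.2212, -0.4043, 0.1502] → [0.1527, -0.0941, 0.1350, -0.1418, 0.7295, 0.6691]
J4: z=[0.6803, -0.4192, 0.6012] o=[-0.2894, -0.7880, 0.4603] → [0.3328, 0.6560, 0.0809, 0.6803, -0.4192, 0.6012]
q̇ = J⁺·V = [-0.4740, 0.2280, -0.4470, 0.0290]

-0.4740 0.2280 -0.4470 0.0290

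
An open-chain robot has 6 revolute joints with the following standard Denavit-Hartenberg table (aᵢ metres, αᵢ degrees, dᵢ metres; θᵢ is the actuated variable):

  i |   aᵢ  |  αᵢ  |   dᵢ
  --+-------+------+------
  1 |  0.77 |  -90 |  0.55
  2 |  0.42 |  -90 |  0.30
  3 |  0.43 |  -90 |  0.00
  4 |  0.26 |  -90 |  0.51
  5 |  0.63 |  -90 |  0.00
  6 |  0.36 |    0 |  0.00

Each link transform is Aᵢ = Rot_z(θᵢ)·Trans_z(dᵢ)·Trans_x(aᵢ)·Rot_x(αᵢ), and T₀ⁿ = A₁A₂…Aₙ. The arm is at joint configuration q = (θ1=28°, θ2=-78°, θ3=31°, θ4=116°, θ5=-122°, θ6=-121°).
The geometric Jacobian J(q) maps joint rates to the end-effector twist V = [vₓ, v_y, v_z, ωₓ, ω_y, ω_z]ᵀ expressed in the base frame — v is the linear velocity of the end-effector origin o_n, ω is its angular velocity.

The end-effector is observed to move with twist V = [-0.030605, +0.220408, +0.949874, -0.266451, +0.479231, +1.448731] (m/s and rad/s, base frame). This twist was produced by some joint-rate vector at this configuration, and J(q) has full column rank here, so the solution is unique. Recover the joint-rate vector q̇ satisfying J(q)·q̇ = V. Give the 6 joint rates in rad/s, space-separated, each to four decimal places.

o_n = [1.0438, -0.0492, 0.6094]
J₁: ẑ×o_n = [0.0492, 1.0438, -0.0000], ω = ẑ
J2: z=[-0.4695, 0.8829, 0.0000] o=[0.6799, 0.3615, 0.5500] → [0.0525, 0.0279, -0.1285, -0.4695, 0.8829, 0.0000]
J3: z=[0.8637, 0.4592, -0.2079] o=[0.6161, 0.6674, 0.9608] → [-0.3104, 0.2146, -0.8152, 0.8637, 0.4592, -0.2079]
J4: z=[0.3079, -0.8071, -0.5038] o=[0.7878, 0.5078, 1.3213] → [0.2940, 0.0902, 0.0351, 0.3079, -0.8071, -0.5038]
J5: z=[0.0198, 0.5348, -0.8447] o=[0.6975, 0.0312, 1.0174] → [-0.2861, -0.2844, -0.1868, 0.0198, 0.5348, -0.8447]
J6: z=[-0.6435, -0.6398, -0.4202] o=[1.1795, -0.3166, 0.8086] → [0.2398, -0.0712, -0.2589, -0.6435, -0.6398, -0.4202]
q̇ = J⁺·V = [0.2590, -0.0330, -0.8000, -0.6010, -0.3880, -0.9350]

0.2590 -0.0330 -0.8000 -0.6010 -0.3880 -0.9350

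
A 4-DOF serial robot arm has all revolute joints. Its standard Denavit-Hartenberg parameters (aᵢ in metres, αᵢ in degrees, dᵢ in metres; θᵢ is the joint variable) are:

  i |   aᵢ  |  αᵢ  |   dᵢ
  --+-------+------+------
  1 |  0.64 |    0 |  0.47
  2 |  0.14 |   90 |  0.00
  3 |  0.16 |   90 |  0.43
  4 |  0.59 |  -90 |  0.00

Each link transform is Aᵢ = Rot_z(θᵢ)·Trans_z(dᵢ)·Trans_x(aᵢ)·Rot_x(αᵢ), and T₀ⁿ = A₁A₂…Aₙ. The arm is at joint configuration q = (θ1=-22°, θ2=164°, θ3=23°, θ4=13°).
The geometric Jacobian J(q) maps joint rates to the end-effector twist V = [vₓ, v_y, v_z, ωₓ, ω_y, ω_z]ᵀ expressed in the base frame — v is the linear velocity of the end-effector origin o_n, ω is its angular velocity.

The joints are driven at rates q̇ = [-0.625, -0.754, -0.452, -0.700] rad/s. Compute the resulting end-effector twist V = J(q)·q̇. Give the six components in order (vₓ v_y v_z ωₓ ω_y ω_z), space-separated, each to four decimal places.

o_n = [0.2965, 0.7063, 0.7571]
J₁: ẑ×o_n = [-0.7063, 0.2965, 0.0000], ω = ẑ
J2: z=[0.0000, 0.0000, 1.0000] o=[0.5934, -0.2397, 0.4700] → [-0.9461, -0.2969, 0.0000, 0.0000, 0.0000, 1.0000]
J3: z=[0.6157, 0.7880, 0.0000] o=[0.4831, -0.1536, 0.4700] → [0.2263, -0.1768, 0.6765, 0.6157, 0.7880, 0.0000]
J4: z=[-0.3079, 0.2406, -0.9205] o=[0.6318, 0.2760, 0.5325] → [0.4502, 0.3778, -0.0519, -0.3079, 0.2406, -0.9205]
V = J·q̇ = [0.7374, -0.1460, -0.2695, -0.0627, -0.5246, -0.7346]

0.7374 -0.1460 -0.2695 -0.0627 -0.5246 -0.7346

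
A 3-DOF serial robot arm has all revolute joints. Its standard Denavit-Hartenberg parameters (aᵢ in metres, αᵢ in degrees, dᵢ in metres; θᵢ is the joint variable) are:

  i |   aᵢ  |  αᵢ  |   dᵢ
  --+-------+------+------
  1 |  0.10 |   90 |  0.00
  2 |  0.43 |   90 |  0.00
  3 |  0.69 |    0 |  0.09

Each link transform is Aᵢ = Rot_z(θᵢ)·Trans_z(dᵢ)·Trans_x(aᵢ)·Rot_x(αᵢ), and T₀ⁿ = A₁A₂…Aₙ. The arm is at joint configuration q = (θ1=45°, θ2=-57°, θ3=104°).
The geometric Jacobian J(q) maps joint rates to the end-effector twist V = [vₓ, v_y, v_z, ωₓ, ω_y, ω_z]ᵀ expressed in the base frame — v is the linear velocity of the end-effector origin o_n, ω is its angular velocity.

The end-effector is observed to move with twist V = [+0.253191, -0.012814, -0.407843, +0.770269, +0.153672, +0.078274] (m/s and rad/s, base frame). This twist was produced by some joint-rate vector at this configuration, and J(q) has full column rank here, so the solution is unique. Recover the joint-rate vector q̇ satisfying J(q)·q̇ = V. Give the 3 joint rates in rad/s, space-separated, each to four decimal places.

-0.3460 0.4360 -0.7790

o_n = [0.5921, -0.3548, -0.2696]
J₁: ẑ×o_n = [0.3548, 0.5921, -0.0000], ω = ẑ
J2: z=[0.7071, -0.7071, 0.0000] o=[0.0707, 0.0707, 0.0000] → [0.1907, 0.1907, 0.0678, 0.7071, -0.7071, 0.0000]
J3: z=[-0.5930, -0.5930, -0.5446] o=[0.2363, 0.2363, -0.3606] → [-0.3759, -0.1398, 0.5615, -0.5930, -0.5930, -0.5446]
q̇ = J⁺·V = [-0.3460, 0.4360, -0.7790]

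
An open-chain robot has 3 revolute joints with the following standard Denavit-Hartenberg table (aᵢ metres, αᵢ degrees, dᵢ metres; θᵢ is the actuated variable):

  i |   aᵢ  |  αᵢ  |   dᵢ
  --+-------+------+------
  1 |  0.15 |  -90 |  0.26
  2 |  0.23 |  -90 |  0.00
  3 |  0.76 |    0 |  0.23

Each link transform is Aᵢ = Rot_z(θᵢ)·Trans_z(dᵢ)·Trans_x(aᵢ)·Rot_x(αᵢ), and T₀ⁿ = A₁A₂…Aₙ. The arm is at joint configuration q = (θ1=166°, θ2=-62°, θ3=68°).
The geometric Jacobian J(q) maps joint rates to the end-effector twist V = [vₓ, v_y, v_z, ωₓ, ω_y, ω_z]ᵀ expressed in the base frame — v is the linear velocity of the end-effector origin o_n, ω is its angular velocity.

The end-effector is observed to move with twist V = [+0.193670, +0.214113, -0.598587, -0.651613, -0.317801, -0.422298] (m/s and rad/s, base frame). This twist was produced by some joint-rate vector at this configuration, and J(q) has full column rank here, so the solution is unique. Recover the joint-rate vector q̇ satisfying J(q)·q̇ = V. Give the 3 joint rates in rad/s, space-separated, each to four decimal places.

-0.1270 0.4660 0.6290

o_n = [-0.4066, 0.8276, 0.6065]
J₁: ẑ×o_n = [-0.8276, -0.4066, 0.0000], ω = ẑ
J2: z=[-0.2419, -0.9703, 0.0000] o=[-0.1455, 0.0363, 0.2600] → [-0.3362, 0.0838, -0.4447, -0.2419, -0.9703, 0.0000]
J3: z=[-0.8567, 0.2136, -0.4695] o=[-0.2503, 0.0624, 0.4631] → [0.3899, 0.1962, -0.6222, -0.8567, 0.2136, -0.4695]
q̇ = J⁺·V = [-0.1270, 0.4660, 0.6290]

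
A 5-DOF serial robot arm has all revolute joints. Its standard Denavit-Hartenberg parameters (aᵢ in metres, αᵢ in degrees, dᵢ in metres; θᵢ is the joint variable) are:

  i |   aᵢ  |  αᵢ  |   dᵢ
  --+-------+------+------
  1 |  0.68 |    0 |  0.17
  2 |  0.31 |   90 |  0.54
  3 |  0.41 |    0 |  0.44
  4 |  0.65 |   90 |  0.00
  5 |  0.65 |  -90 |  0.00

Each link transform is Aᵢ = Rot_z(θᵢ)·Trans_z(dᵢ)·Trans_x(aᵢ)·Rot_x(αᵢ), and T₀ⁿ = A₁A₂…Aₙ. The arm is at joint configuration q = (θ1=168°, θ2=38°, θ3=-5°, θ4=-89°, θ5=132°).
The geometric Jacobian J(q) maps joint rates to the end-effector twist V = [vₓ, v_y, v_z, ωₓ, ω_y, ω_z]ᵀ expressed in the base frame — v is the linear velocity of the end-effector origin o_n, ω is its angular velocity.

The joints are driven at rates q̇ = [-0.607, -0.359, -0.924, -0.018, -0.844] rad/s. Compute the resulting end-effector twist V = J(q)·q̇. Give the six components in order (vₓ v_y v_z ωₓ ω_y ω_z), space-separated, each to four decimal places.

o_n = [-1.7020, 0.6626, 0.4597]
J₁: ẑ×o_n = [-0.6626, -1.7020, 0.0000], ω = ẑ
J2: z=[0.0000, 0.0000, 1.0000] o=[-0.6651, 0.1414, 0.1700] → [-0.5213, -1.0369, 0.0000, 0.0000, 0.0000, 1.0000]
J3: z=[-0.4384, 0.8988, 0.0000] o=[-0.9438, 0.0055, 0.7100] → [-0.2249, -0.1097, 0.3934, -0.4384, 0.8988, 0.0000]
J4: z=[-0.4384, 0.8988, 0.0000] o=[-1.5038, 0.2219, 0.6743] → [-0.1928, -0.0940, -0.0150, -0.4384, 0.8988, 0.0000]
J5: z=[0.8966, 0.4373, 0.0698] o=[-1.4630, 0.2418, 0.0258] → [0.1604, -0.4057, 0.4819, 0.8966, 0.4373, 0.0698]
V = J·q̇ = [0.6653, 1.8508, -0.7700, -0.3438, -1.2157, -1.0249]

0.6653 1.8508 -0.7700 -0.3438 -1.2157 -1.0249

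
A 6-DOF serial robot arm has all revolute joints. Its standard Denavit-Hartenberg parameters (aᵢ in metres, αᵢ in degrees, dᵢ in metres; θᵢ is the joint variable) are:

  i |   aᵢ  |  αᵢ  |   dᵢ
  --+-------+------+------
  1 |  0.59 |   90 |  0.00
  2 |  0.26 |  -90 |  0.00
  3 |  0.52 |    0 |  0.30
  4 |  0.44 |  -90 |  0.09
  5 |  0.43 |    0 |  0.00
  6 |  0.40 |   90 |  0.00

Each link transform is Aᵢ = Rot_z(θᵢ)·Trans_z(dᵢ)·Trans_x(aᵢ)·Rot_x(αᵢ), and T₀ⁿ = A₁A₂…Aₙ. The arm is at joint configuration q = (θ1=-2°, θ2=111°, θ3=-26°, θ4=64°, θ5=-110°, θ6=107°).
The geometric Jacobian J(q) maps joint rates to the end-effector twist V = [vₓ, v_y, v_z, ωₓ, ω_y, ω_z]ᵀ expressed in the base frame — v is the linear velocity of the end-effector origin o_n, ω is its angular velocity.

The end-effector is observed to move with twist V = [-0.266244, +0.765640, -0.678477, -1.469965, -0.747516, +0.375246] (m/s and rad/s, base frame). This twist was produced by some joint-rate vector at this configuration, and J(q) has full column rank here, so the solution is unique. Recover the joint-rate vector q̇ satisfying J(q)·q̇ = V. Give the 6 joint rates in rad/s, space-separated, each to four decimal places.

0.3330 0.0860 0.5910 0.7410 -0.1070 -0.7970

o_n = [-0.6198, 0.2201, 0.8964]
J₁: ẑ×o_n = [-0.2201, -0.6198, 0.0000], ω = ẑ
J2: z=[-0.0349, -0.9994, 0.0000] o=[0.5896, -0.0206, 0.0000] → [-0.8958, 0.0313, -1.2171, -0.0349, -0.9994, 0.0000]
J3: z=[-0.9330, 0.0326, -0.3584] o=[0.4965, -0.0173, 0.2427] → [0.1064, 1.0099, -0.1851, -0.9330, 0.0326, -0.3584]
J4: z=[-0.9330, 0.0326, -0.3584] o=[0.0413, -0.2295, 0.5716] → [0.1717, 0.5399, -0.3980, -0.9330, 0.0326, -0.3584]
J5: z=[0.2480, 0.7798, -0.5748] o=[-0.1574, 0.0485, 0.8630] → [0.1247, 0.2575, 0.4031, 0.2480, 0.7798, -0.5748]
J6: z=[0.2480, 0.7798, -0.5748] o=[-0.4961, -0.0303, 0.6100] → [0.3672, 0.0001, 0.1586, 0.2480, 0.7798, -0.5748]
q̇ = J⁺·V = [0.3330, 0.0860, 0.5910, 0.7410, -0.1070, -0.7970]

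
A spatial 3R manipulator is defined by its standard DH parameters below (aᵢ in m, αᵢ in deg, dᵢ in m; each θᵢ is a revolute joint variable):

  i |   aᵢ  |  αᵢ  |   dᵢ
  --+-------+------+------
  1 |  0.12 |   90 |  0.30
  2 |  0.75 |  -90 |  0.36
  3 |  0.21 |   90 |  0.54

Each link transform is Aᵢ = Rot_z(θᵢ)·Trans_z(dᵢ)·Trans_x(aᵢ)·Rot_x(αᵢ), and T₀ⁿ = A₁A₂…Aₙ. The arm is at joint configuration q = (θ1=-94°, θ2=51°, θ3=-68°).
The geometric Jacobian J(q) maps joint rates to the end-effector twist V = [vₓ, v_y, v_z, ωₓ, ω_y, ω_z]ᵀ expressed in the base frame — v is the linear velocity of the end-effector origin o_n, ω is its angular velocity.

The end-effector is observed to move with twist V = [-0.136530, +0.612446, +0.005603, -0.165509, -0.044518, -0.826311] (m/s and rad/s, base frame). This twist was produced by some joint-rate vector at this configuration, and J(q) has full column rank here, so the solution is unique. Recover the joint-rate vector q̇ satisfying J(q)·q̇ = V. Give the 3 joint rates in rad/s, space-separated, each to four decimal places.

o_n = [-0.5688, -0.1826, 1.2838]
J₁: ẑ×o_n = [0.1826, -0.5688, 0.0000], ω = ẑ
J2: z=[-0.9976, 0.0698, 0.0000] o=[-0.0084, -0.1197, 0.3000] → [0.0686, 0.9814, 0.1018, -0.9976, 0.0698, 0.0000]
J3: z=[0.0542, 0.7753, 0.6293] o=[-0.4004, -0.5654, 0.8829] → [0.0699, -0.1277, 0.1513, 0.0542, 0.7753, 0.6293]
q̇ = J⁺·V = [-0.7810, 0.1620, -0.0720]

-0.7810 0.1620 -0.0720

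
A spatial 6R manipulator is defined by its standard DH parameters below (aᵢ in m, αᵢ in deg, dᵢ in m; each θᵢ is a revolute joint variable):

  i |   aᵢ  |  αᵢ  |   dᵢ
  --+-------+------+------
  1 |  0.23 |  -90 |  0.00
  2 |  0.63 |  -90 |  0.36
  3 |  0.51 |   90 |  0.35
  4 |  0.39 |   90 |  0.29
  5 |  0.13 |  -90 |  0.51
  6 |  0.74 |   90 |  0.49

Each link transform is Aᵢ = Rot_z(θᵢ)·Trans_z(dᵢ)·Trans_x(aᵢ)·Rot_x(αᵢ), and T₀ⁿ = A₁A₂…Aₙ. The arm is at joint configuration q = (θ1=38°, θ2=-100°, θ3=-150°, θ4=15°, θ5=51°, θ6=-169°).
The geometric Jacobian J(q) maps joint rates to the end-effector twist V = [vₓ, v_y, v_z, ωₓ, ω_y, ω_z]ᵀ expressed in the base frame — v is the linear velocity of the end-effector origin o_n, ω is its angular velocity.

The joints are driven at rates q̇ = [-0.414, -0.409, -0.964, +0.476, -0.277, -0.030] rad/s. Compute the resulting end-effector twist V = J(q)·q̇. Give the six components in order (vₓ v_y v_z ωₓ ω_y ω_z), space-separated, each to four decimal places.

o_n = [-0.3970, 0.2046, 0.2120]
J₁: ẑ×o_n = [-0.2046, -0.3970, 0.0000], ω = ẑ
J2: z=[-0.6157, 0.7880, 0.0000] o=[0.1812, 0.1416, 0.0000] → [0.1671, 0.1305, 0.4169, -0.6157, 0.7880, 0.0000]
J3: z=[0.7760, 0.6063, 0.1736] o=[-0.1266, 0.3579, 0.6204] → [-0.2210, 0.2700, 0.0449, 0.7760, 0.6063, 0.1736]
J4: z=[0.6016, -0.6290, -0.4924] o=[0.0485, 0.8183, 0.2462] → [-0.2807, 0.2399, -0.6494, 0.6016, -0.6290, -0.4924]
J5: z=[-0.7986, -0.4597, -0.3885] o=[0.2299, 0.8804, -0.2003] → [-0.4521, 0.5728, 0.2515, -0.7986, -0.4597, -0.3885]
J6: z=[0.3646, -0.8831, 0.2954] o=[-0.1151, 0.6337, -0.5119] → [-0.5125, -0.3472, -0.4054, 0.3646, -0.8831, 0.2954]
V = J·q̇ = [0.2364, -0.1833, -0.5805, 0.0003, -1.0523, -0.7170]

0.2364 -0.1833 -0.5805 0.0003 -1.0523 -0.7170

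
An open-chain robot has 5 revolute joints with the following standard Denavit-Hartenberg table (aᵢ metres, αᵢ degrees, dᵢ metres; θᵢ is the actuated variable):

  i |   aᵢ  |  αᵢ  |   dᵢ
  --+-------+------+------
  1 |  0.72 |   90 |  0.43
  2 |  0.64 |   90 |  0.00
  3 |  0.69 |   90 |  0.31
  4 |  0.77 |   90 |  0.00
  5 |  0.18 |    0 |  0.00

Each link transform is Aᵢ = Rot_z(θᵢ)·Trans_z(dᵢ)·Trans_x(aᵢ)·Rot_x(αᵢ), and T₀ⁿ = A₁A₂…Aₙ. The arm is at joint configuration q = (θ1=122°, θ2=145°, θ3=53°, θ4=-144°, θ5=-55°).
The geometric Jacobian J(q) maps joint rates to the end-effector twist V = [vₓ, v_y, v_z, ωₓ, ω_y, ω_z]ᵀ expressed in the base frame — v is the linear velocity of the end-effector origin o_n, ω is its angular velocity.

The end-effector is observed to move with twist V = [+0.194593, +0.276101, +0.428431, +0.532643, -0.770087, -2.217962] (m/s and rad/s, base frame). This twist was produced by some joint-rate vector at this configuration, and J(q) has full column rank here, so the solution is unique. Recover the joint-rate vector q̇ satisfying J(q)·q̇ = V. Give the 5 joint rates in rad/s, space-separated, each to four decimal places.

o_n = [-0.0333, 0.1959, 0.5573]
J₁: ẑ×o_n = [-0.1959, -0.0333, 0.0000], ω = ẑ
J2: z=[0.8480, 0.5299, 0.0000] o=[-0.3815, 0.6106, 0.4300] → [0.0675, -0.1080, -0.5363, 0.8480, 0.5299, 0.0000]
J3: z=[-0.3039, 0.4864, 0.8192] o=[-0.1037, 0.1660, 0.7971] → [-0.1411, -0.0151, -0.0434, -0.3039, 0.4864, 0.8192]
J4: z=[-0.1637, -0.8737, 0.4581] o=[0.4496, 0.3203, 1.2892] → [0.6965, -0.3410, -0.4015, -0.1637, -0.8737, 0.4581]
J5: z=[-0.7975, 0.3905, 0.4598] o=[0.0025, 0.0970, 0.7034] → [-0.1025, -0.1330, -0.0649, -0.7975, 0.3905, 0.4598]
q̇ = J⁺·V = [-0.9670, -0.4430, -0.9860, -0.2540, -0.7110]

-0.9670 -0.4430 -0.9860 -0.2540 -0.7110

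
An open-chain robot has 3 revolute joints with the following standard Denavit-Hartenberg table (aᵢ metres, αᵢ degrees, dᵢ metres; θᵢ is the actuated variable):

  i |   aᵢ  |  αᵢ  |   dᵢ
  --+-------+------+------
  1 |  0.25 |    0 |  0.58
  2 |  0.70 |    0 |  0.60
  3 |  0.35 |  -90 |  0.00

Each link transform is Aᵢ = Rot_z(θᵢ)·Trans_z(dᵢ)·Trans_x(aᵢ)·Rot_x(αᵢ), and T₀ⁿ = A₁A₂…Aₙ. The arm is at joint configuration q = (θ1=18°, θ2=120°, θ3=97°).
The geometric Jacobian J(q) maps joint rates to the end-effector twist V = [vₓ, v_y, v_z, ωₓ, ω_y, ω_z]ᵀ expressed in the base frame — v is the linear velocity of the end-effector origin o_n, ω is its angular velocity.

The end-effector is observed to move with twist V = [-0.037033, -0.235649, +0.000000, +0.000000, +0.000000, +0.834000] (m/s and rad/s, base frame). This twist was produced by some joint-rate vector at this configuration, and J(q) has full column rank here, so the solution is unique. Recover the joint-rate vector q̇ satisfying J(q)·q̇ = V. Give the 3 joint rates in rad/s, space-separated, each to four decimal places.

o_n = [-0.4832, 0.2589, 1.1800]
J₁: ẑ×o_n = [-0.2589, -0.4832, 0.0000], ω = ẑ
J2: z=[0.0000, 0.0000, 1.0000] o=[0.2378, 0.0773, 0.5800] → [-0.1817, -0.7210, 0.0000, 0.0000, 0.0000, 1.0000]
J3: z=[0.0000, 0.0000, 1.0000] o=[-0.2824, 0.5456, 1.1800] → [0.2867, -0.2008, 0.0000, 0.0000, 0.0000, 1.0000]
q̇ = J⁺·V = [0.7370, -0.2690, 0.3660]

0.7370 -0.2690 0.3660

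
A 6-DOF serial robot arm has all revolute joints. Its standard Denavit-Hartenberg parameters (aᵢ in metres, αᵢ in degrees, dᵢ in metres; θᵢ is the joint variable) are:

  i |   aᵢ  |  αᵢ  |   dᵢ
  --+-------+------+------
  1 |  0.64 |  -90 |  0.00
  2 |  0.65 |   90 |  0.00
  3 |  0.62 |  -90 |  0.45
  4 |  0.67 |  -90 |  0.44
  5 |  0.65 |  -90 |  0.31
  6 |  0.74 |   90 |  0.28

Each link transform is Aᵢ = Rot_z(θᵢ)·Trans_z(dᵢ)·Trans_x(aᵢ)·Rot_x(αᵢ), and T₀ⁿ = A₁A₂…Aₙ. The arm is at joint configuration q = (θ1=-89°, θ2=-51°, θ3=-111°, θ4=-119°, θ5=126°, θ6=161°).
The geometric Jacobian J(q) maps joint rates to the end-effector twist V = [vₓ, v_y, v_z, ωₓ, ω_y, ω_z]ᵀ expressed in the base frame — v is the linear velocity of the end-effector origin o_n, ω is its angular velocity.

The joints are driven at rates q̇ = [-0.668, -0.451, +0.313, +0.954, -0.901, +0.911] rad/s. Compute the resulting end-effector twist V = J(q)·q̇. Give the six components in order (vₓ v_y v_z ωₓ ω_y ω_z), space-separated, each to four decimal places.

-1.2519 1.4780 0.1373 -0.5552 -1.5793 0.0490

o_n = [-0.6413, -0.6404, 1.4117]
J₁: ẑ×o_n = [0.6404, -0.6413, 0.0000], ω = ẑ
J2: z=[0.9998, 0.0175, 0.0000] o=[0.0112, -0.6399, 0.0000] → [0.0246, -1.4115, 0.0109, 0.9998, 0.0175, 0.0000]
J3: z=[-0.0136, 0.7770, 0.6293] o=[0.0183, -1.0489, 0.5051] → [0.4473, -0.4028, 0.5070, -0.0136, 0.7770, 0.6293]
J4: z=[-0.3481, -0.5937, 0.7255] o=[-0.5690, -0.5695, 0.6157] → [-0.4212, 0.2246, -0.0183, -0.3481, -0.5937, 0.7255]
J5: z=[-0.8264, 0.5597, 0.0615] o=[-0.4256, -0.4434, 1.3941] → [0.0220, 0.0013, 0.2835, -0.8264, 0.5597, 0.0615]
J6: z=[-0.5626, -0.8167, -0.1281] o=[-0.6678, -0.1786, 0.7698] → [-0.5834, 0.3578, 0.2815, -0.5626, -0.8167, -0.1281]
V = J·q̇ = [-1.2519, 1.4780, 0.1373, -0.5552, -1.5793, 0.0490]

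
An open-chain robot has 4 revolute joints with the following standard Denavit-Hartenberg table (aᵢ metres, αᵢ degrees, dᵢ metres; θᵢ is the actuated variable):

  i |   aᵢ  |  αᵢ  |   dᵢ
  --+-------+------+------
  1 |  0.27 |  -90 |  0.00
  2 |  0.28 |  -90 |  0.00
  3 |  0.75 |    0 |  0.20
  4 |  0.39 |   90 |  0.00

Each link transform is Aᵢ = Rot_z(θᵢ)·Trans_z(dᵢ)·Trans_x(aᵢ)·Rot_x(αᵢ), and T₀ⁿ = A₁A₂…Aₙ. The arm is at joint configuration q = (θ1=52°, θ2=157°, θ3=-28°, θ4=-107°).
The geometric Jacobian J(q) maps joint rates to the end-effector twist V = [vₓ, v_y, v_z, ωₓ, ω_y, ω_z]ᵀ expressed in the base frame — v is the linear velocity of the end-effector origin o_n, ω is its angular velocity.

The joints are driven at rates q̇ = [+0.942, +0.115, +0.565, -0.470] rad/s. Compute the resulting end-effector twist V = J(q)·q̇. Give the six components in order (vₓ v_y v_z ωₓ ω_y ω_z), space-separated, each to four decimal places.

0.0900 -1.0950 -0.0084 -0.1135 0.0416 1.0294

o_n = [-0.7543, 0.0543, -0.0763]
J₁: ẑ×o_n = [-0.0543, -0.7543, 0.0000], ω = ẑ
J2: z=[-0.7880, 0.6157, 0.0000] o=[0.1662, 0.2128, 0.0000] → [-0.0470, -0.0601, 0.6916, -0.7880, 0.6157, 0.0000]
J3: z=[-0.2406, -0.3079, 0.9205] o=[0.0075, 0.0097, -0.1094] → [-0.0513, -0.6934, -0.2453, -0.2406, -0.3079, 0.9205]
J4: z=[-0.2406, -0.3079, 0.9205] o=[-0.6933, -0.3155, -0.1841] → [-0.3736, -0.0303, -0.1078, -0.2406, -0.3079, 0.9205]
V = J·q̇ = [0.0900, -1.0950, -0.0084, -0.1135, 0.0416, 1.0294]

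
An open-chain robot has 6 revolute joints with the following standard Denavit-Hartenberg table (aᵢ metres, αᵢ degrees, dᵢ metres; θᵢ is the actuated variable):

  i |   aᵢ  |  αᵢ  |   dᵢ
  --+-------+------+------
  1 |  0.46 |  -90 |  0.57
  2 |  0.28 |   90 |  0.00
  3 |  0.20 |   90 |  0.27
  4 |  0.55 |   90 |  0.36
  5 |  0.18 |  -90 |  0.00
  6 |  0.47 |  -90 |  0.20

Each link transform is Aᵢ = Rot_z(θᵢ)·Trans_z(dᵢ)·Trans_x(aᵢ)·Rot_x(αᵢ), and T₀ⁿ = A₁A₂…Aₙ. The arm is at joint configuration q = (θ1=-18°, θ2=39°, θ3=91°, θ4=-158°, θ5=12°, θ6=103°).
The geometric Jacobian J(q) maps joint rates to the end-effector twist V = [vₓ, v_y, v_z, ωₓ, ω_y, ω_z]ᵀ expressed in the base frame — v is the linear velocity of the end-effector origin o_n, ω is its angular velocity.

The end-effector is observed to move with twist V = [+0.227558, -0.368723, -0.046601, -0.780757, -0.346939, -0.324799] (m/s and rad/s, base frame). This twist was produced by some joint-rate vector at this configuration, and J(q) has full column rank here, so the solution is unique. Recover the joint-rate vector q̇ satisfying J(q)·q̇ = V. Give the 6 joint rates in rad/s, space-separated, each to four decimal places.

o_n = [0.7972, -0.4243, -0.2567]
J₁: ẑ×o_n = [0.4243, 0.7972, -0.0000], ω = ẑ
J2: z=[0.3090, 0.9511, 0.0000] o=[0.4375, -0.1421, 0.5700] → [-0.7862, 0.2555, -0.4293, 0.3090, 0.9511, 0.0000]
J3: z=[0.5985, -0.1945, 0.7771] o=[0.6444, -0.2094, 0.3938] → [0.2935, 0.5081, -0.0989, 0.5985, -0.1945, 0.7771]
J4: z=[0.7444, -0.2235, -0.6292] o=[0.8653, -0.0709, 0.6058] → [-0.0296, 0.6849, -0.2783, 0.7444, -0.2235, -0.6292]
J5: z=[0.4440, -0.5381, 0.7164] o=[0.8589, -0.5983, 0.2136] → [0.1284, 0.1646, 0.0440, 0.4440, -0.5381, 0.7164]
J6: z=[0.8318, -0.0497, -0.5528] o=[0.7990, -0.7498, 0.1370] → [0.1995, 0.3284, 0.2706, 0.8318, -0.0497, -0.5528]
q̇ = J⁺·V = [-0.1620, -0.6430, 0.0750, 0.3270, -0.5870, -0.7330]

-0.1620 -0.6430 0.0750 0.3270 -0.5870 -0.7330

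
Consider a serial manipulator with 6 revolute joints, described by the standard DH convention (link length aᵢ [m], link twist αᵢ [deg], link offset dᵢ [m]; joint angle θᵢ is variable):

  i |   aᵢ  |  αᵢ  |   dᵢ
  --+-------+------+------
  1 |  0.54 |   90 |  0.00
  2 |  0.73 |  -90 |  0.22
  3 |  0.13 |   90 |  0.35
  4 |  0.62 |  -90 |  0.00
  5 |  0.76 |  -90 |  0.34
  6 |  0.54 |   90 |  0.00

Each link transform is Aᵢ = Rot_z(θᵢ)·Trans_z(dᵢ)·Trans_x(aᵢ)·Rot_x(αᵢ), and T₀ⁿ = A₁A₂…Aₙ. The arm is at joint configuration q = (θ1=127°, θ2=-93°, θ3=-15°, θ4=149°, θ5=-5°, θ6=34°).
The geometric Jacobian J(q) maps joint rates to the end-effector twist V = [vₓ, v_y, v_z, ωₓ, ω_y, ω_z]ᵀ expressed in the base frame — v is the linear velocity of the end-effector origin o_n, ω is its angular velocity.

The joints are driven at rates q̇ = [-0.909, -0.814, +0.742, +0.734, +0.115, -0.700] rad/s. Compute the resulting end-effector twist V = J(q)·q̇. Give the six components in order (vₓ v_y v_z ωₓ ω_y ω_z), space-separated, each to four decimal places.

2.2882 0.8625 0.1714 0.0730 0.8450 -0.5644

o_n = [-1.1454, 1.4299, 0.6333]
J₁: ẑ×o_n = [-1.4299, -1.1454, 0.0000], ω = ẑ
J2: z=[0.7986, 0.6018, 0.0000] o=[-0.3250, 0.4313, 0.0000] → [0.3811, -0.5058, 1.2913, 0.7986, 0.6018, 0.0000]
J3: z=[-0.6010, 0.7975, -0.0523] o=[-0.1263, 0.5332, -0.7290] → [1.1334, 0.8721, 0.2738, -0.6010, 0.7975, -0.0523]
J4: z=[0.7633, 0.5921, 0.2585] o=[-0.3058, 0.8273, -0.8727] → [0.7360, -1.3665, 0.9571, 0.7633, 0.5921, 0.2585]
J5: z=[0.3930, -0.7431, 0.5417] o=[-0.6237, 1.0206, -0.3768] → [-0.9723, -0.6796, -0.2268, 0.3930, -0.7431, 0.5417]
J6: z=[-0.8051, -0.5627, -0.1878] o=[-0.8278, 1.0433, 0.4301] → [-0.0418, 0.2233, -0.4899, -0.8051, -0.5627, -0.1878]
V = J·q̇ = [2.2882, 0.8625, 0.1714, 0.0730, 0.8450, -0.5644]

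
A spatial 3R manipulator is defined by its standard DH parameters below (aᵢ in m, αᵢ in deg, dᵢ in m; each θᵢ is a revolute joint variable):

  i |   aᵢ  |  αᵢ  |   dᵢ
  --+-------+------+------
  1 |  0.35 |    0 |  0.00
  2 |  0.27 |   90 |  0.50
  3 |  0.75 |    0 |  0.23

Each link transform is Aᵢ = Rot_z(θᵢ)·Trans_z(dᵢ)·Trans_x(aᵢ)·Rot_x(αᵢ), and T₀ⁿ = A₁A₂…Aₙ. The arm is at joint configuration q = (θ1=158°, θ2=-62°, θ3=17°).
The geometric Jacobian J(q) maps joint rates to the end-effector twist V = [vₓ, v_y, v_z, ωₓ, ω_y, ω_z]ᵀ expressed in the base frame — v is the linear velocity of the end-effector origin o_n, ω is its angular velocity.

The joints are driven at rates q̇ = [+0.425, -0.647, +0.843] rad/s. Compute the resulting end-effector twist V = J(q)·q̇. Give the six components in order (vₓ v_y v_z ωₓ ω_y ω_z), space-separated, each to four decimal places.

o_n = [-0.1990, 1.1370, 0.7193]
J₁: ẑ×o_n = [-1.1370, -0.1990, 0.0000], ω = ẑ
J2: z=[0.0000, 0.0000, 1.0000] o=[-0.3245, 0.1311, 0.0000] → [-1.0059, 0.1255, 0.0000, 0.0000, 0.0000, 1.0000]
J3: z=[0.9945, 0.1045, 0.0000] o=[-0.3527, 0.3996, 0.5000] → [0.0229, -0.2181, 0.7172, 0.9945, 0.1045, 0.0000]
V = J·q̇ = [0.1869, -0.3496, 0.6046, 0.8384, 0.0881, -0.2220]

0.1869 -0.3496 0.6046 0.8384 0.0881 -0.2220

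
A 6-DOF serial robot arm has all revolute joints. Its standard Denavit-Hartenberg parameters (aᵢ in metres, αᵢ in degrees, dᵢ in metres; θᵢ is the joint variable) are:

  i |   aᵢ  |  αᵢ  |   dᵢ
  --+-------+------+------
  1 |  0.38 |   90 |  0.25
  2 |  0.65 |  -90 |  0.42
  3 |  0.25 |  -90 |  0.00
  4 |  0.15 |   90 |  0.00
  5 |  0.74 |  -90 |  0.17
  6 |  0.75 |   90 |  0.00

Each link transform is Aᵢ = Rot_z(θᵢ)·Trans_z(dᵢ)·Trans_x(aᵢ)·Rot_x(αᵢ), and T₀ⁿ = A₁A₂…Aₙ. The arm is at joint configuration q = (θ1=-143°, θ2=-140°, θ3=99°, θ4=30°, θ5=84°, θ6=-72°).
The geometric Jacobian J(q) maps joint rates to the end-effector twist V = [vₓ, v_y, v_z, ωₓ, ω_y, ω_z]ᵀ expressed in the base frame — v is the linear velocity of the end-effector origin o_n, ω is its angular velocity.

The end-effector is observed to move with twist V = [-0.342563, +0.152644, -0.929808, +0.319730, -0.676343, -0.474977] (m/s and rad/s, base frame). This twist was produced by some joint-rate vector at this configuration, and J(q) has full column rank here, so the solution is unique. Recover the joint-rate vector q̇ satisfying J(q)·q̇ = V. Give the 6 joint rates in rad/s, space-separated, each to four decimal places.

o_n = [-0.7081, -0.9432, 0.0476]
J₁: ẑ×o_n = [0.9432, -0.7081, 0.0000], ω = ẑ
J2: z=[-0.6018, 0.7986, 0.0000] o=[-0.3035, -0.2287, 0.2500] → [-0.1617, -0.1218, 0.7531, -0.6018, 0.7986, 0.0000]
J3: z=[-0.5134, -0.3868, -0.7660] o=[-0.1586, 0.4064, -0.1678] → [-1.1172, 0.5315, 0.4802, -0.5134, -0.3868, -0.7660]
J4: z=[-0.6984, -0.3304, 0.6349] o=[-0.0339, 0.1912, -0.1427] → [0.6573, -0.2951, 0.5695, -0.6984, -0.3304, 0.6349]
J5: z=[-0.1952, -0.7655, -0.6131] o=[0.0694, 0.1083, -0.0722] → [-0.7364, 0.5001, -0.3898, -0.1952, -0.7655, -0.6131]
J6: z=[-0.7578, 0.5146, -0.4012] o=[-0.4245, -0.3077, 0.3272] → [-0.3989, -0.0981, 0.6275, -0.7578, 0.5146, -0.4012]
q̇ = J⁺·V = [0.3410, -0.9230, -0.2970, -0.4500, 0.7570, 0.7320]

0.3410 -0.9230 -0.2970 -0.4500 0.7570 0.7320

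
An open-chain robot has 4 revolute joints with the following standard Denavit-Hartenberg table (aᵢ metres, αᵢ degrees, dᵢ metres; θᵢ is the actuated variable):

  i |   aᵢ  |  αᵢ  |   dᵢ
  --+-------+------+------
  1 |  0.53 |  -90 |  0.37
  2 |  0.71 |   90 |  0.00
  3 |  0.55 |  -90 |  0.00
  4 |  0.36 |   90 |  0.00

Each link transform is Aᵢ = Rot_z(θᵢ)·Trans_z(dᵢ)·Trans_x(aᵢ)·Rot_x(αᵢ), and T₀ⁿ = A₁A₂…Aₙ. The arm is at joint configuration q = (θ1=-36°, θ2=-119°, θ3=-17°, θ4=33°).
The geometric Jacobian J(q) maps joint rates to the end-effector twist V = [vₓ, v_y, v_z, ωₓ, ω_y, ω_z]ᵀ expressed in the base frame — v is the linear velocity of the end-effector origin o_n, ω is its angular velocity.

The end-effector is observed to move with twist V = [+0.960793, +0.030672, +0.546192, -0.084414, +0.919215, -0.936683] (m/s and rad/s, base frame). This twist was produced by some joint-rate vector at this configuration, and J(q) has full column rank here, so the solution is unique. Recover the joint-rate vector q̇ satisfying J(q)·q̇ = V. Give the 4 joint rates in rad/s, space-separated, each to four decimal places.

-0.5990 0.6950 0.6960 -0.0010

o_n = [-0.1769, -0.1793, 1.7986]
J₁: ẑ×o_n = [0.1793, -0.1769, 0.0000], ω = ẑ
J2: z=[0.5878, 0.8090, 0.0000] o=[0.4288, -0.3115, 0.3700] → [1.1558, -0.8397, 0.5677, 0.5878, 0.8090, 0.0000]
J3: z=[-0.7076, 0.5141, -0.4848] o=[0.1503, -0.1092, 0.9910] → [0.3812, 0.7301, 0.2178, -0.7076, 0.5141, -0.4848]
J4: z=[0.4474, 0.8570, 0.2557] o=[-0.1505, -0.0894, 1.4510] → [0.3209, -0.1623, -0.0176, 0.4474, 0.8570, 0.2557]
q̇ = J⁺·V = [-0.5990, 0.6950, 0.6960, -0.0010]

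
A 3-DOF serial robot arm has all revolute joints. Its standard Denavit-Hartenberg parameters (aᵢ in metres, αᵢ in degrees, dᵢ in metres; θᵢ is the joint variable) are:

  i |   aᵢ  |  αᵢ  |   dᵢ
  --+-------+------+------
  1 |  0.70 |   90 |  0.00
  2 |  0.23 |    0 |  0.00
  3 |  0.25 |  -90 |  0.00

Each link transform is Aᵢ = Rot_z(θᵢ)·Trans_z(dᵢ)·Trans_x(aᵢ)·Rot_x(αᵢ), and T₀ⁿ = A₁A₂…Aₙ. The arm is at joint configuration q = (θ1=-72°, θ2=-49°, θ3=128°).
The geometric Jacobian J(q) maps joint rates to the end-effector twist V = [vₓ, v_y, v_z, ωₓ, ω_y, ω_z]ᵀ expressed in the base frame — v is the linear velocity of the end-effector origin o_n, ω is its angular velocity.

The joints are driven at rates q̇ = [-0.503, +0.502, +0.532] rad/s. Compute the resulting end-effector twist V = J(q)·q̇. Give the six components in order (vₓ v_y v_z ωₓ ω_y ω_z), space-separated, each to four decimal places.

-0.4814 0.0188 0.1251 -0.9834 -0.3195 -0.5030

o_n = [0.2777, -0.8546, 0.0718]
J₁: ẑ×o_n = [0.8546, 0.2777, -0.0000], ω = ẑ
J2: z=[-0.9511, -0.3090, 0.0000] o=[0.2163, -0.6657, 0.0000] → [-0.0222, 0.0683, 0.1986, -0.9511, -0.3090, 0.0000]
J3: z=[-0.9511, -0.3090, 0.0000] o=[0.2629, -0.8092, -0.1736] → [-0.0758, 0.2334, 0.0477, -0.9511, -0.3090, 0.0000]
V = J·q̇ = [-0.4814, 0.0188, 0.1251, -0.9834, -0.3195, -0.5030]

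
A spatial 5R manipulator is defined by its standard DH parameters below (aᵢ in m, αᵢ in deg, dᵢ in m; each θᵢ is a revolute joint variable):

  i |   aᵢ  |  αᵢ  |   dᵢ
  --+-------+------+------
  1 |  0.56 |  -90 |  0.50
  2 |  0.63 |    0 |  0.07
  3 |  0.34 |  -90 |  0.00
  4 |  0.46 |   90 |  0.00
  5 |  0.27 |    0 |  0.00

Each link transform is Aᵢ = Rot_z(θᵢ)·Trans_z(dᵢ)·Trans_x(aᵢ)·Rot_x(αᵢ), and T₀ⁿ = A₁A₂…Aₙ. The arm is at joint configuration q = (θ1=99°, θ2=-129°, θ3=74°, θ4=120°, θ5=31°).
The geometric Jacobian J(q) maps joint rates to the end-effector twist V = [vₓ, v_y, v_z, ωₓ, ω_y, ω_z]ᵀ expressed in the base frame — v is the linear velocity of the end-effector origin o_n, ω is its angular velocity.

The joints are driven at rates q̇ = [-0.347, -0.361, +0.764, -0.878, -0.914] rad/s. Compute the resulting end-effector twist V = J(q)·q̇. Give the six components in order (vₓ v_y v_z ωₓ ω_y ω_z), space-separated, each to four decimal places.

0.5498 -0.2191 0.3122 -0.6659 -1.2933 -0.4918

o_n = [0.4794, 0.3535, 0.9052]
J₁: ẑ×o_n = [-0.3535, 0.4794, 0.0000], ω = ẑ
J2: z=[-0.9877, -0.1564, 0.0000] o=[-0.0876, 0.5531, 0.5000] → [-0.0634, 0.4002, 0.2858, -0.9877, -0.1564, 0.0000]
J3: z=[-0.9877, -0.1564, 0.0000] o=[-0.0947, 0.1506, 0.9896] → [0.0132, -0.0834, -0.1106, -0.9877, -0.1564, 0.0000]
J4: z=[-0.1281, 0.8091, -0.5736] o=[-0.1252, 0.3432, 1.2681] → [-0.2877, -0.3933, -0.4905, -0.1281, 0.8091, -0.5736]
J5: z=[0.4161, 0.5688, 0.7094] o=[0.2889, 0.2752, 1.0797] → [-0.1548, 0.2078, -0.0758, 0.4161, 0.5688, 0.7094]
V = J·q̇ = [0.5498, -0.2191, 0.3122, -0.6659, -1.2933, -0.4918]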